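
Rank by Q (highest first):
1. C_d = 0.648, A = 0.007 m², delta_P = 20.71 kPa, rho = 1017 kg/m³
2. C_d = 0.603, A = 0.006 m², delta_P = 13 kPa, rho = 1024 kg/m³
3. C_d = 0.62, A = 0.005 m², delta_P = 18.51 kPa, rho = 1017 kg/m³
Case 1: Q = 28.95 L/s
Case 2: Q = 18.23 L/s
Case 3: Q = 18.7 L/s
Ranking (highest first): 1, 3, 2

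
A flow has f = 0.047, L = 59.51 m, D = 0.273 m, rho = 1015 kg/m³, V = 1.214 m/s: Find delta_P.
Formula: \Delta P = f \frac{L}{D} \frac{\rho V^2}{2}
delta_P = 0.047·(59.51/0.273)·0.5·1015·1.214²/1000 = 7.663 kPa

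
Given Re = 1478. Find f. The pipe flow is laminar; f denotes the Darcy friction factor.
Formula: f = \frac{64}{Re}
f = 64/1478 = 0.0433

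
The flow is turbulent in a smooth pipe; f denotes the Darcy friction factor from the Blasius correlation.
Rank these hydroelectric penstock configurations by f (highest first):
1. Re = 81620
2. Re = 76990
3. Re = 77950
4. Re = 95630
Case 1: f = 0.0187
Case 2: f = 0.01897
Case 3: f = 0.01891
Case 4: f = 0.01797
Ranking (highest first): 2, 3, 1, 4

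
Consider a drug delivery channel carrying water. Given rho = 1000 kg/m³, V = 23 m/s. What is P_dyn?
Formula: P_{dyn} = \frac{1}{2} \rho V^2
P_dyn = 0.5·1000·23²/1000 = 264.5 kPa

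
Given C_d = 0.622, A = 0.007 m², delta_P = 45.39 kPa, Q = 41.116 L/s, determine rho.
Formula: Q = C_d A \sqrt{\frac{2 \Delta P}{\rho}}
Substituting knowns: 41.116 = 0.622·0.007·√(2·(45.39·1000)/rho)·1000
Solving for rho: rho = 2·(45.39·1000)/((41.116/1000)/(0.622·0.007))² = 1018 kg/m³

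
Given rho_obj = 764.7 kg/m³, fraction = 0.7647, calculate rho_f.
Formula: f_{sub} = \frac{\rho_{obj}}{\rho_f}
Substituting knowns: 0.7647 = 764.7/rho_f
Solving for rho_f: rho_f = 764.7/0.7647 = 1000 kg/m³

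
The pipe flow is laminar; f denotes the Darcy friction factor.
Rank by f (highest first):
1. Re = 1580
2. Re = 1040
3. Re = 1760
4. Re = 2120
Case 1: f = 0.04051
Case 2: f = 0.06154
Case 3: f = 0.03636
Case 4: f = 0.03019
Ranking (highest first): 2, 1, 3, 4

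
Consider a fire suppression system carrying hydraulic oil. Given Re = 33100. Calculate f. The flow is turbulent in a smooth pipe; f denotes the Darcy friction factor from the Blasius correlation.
Formula: f = \frac{0.316}{Re^{0.25}}
f = 0.316/33100^0.25 = 0.02343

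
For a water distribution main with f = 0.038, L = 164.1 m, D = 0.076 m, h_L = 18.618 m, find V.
Formula: h_L = f \frac{L}{D} \frac{V^2}{2g}
Substituting knowns: 18.618 = 0.038·(164.1/0.076)·V²/(2·9.81)
Solving for V: V = √(18.618·2·9.81/(0.038·(164.1/0.076))) = 2.11 m/s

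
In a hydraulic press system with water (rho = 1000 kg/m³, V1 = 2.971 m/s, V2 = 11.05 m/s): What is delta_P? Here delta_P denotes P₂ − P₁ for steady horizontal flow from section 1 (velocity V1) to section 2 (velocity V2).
Formula: \Delta P = \frac{1}{2} \rho (V_1^2 - V_2^2)
delta_P = 0.5·1000·(2.971² − 11.05²)/1000 = -56.64 kPa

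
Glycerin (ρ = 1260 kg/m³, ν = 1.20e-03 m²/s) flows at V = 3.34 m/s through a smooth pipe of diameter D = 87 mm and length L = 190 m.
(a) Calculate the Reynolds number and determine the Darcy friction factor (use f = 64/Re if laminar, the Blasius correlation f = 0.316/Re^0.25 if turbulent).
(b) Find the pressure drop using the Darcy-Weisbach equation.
(a) Re = V·D/ν = 3.34·0.087/1.20e-03 = 242.15 → laminar (Re < 2300); f = 64/Re = 64/242.15 = 0.2643
(b) Darcy-Weisbach: ΔP = f·(L/D)·½ρV²/1000 = 0.2643·(190/0.087)·½·1260·3.34²/1000 = 4057 kPa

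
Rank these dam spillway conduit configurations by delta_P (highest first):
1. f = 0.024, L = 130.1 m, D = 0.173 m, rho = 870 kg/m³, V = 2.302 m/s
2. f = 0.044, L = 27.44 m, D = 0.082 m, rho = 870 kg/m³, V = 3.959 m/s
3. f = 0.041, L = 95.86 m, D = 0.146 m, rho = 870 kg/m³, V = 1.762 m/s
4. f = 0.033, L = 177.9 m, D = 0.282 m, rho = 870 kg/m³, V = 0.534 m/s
Case 1: delta_P = 41.6 kPa
Case 2: delta_P = 100.4 kPa
Case 3: delta_P = 36.36 kPa
Case 4: delta_P = 2.582 kPa
Ranking (highest first): 2, 1, 3, 4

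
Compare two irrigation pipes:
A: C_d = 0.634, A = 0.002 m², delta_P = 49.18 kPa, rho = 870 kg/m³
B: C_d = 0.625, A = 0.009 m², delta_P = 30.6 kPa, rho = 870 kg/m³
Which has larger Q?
Q(A) = 13.48 L/s, Q(B) = 47.18 L/s. Answer: B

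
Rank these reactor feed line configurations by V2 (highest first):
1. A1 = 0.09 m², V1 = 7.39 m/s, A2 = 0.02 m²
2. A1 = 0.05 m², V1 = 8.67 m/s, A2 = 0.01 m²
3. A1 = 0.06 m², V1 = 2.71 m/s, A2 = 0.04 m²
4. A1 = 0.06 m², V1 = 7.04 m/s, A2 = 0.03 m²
Case 1: V2 = 33.25 m/s
Case 2: V2 = 43.35 m/s
Case 3: V2 = 4.065 m/s
Case 4: V2 = 14.08 m/s
Ranking (highest first): 2, 1, 4, 3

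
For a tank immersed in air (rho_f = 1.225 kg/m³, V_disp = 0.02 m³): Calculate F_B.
Formula: F_B = \rho_f g V_{disp}
F_B = 1.225·9.81·0.02 = 0.2403 N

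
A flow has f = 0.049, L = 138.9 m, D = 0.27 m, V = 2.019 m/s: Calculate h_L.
Formula: h_L = f \frac{L}{D} \frac{V^2}{2g}
h_L = 0.049·(138.9/0.27)·2.019²/(2·9.81) = 5.237 m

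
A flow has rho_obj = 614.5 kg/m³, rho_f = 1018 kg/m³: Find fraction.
Formula: f_{sub} = \frac{\rho_{obj}}{\rho_f}
fraction = 614.5/1018 = 0.6036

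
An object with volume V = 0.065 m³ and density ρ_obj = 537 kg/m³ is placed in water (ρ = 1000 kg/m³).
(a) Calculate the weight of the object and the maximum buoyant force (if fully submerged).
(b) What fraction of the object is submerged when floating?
(a) W=rho_obj*g*V=537*9.81*0.065=342.4 N; F_B(max)=rho*g*V=1000*9.81*0.065=637.6 N
(b) Floating fraction=rho_obj/rho=537/1000=0.537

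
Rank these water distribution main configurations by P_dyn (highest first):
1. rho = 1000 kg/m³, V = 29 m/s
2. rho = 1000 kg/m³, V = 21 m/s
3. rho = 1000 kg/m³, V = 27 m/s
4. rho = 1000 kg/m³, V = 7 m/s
Case 1: P_dyn = 420.5 kPa
Case 2: P_dyn = 220.5 kPa
Case 3: P_dyn = 364.5 kPa
Case 4: P_dyn = 24.5 kPa
Ranking (highest first): 1, 3, 2, 4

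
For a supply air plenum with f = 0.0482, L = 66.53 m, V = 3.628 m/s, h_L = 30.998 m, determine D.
Formula: h_L = f \frac{L}{D} \frac{V^2}{2g}
Substituting knowns: 30.998 = 0.0482·(66.53/D)·3.628²/(2·9.81)
Solving for D: D = 0.0482·66.53·3.628²/(2·9.81·30.998) = 0.0694 m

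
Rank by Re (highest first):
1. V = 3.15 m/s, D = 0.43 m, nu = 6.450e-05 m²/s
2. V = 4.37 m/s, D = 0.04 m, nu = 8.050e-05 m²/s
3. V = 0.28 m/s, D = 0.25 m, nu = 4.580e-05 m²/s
Case 1: Re = 21000
Case 2: Re = 2171
Case 3: Re = 1528
Ranking (highest first): 1, 2, 3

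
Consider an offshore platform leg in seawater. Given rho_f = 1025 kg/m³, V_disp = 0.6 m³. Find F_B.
Formula: F_B = \rho_f g V_{disp}
F_B = 1025·9.81·0.6 = 6033 N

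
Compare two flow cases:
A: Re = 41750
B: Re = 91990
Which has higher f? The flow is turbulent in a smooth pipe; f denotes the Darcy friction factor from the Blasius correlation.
f(A) = 0.02211, f(B) = 0.01814. Answer: A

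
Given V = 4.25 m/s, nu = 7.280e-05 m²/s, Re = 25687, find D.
Formula: Re = \frac{V D}{\nu}
Substituting knowns: 25687 = 4.25·D/7.280e-05
Solving for D: D = 25687·7.280e-05/4.25 = 0.44 m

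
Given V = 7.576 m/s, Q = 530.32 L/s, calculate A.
Formula: Q = A V
Substituting knowns: 530.32 = A·7.576·1000
Solving for A: A = (530.32/1000)/7.576 = 0.07 m²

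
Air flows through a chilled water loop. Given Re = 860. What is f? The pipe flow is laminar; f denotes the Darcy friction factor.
Formula: f = \frac{64}{Re}
f = 64/860 = 0.07442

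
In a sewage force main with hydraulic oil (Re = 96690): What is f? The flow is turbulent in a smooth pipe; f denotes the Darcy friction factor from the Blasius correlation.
Formula: f = \frac{0.316}{Re^{0.25}}
f = 0.316/96690^0.25 = 0.01792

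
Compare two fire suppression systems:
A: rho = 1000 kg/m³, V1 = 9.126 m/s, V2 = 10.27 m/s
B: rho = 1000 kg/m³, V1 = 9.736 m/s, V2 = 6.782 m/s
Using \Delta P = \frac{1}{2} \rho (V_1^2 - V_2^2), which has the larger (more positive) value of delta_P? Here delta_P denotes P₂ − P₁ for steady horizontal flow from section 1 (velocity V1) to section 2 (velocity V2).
delta_P(A) = -11.09 kPa, delta_P(B) = 24.4 kPa. Answer: B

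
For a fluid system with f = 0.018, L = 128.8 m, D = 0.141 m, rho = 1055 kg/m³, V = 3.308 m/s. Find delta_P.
Formula: \Delta P = f \frac{L}{D} \frac{\rho V^2}{2}
delta_P = 0.018·(128.8/0.141)·0.5·1055·3.308²/1000 = 94.91 kPa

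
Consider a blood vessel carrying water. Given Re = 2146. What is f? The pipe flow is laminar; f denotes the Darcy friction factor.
Formula: f = \frac{64}{Re}
f = 64/2146 = 0.02982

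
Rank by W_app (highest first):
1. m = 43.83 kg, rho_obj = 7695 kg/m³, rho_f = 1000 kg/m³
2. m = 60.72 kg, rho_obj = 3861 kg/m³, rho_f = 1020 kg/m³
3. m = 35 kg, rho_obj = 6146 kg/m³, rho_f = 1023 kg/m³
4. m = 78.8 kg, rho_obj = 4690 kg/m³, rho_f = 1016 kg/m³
Case 1: W_app = 374.1 N
Case 2: W_app = 438.3 N
Case 3: W_app = 286.2 N
Case 4: W_app = 605.6 N
Ranking (highest first): 4, 2, 1, 3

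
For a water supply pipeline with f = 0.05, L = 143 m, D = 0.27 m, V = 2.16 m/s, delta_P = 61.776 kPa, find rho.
Formula: \Delta P = f \frac{L}{D} \frac{\rho V^2}{2}
Substituting knowns: 61.776 = 0.05·(143/0.27)·0.5·rho·2.16²/1000
Solving for rho: rho = (61.776·1000)/(0.05·(143/0.27)·0.5·2.16²) = 1000 kg/m³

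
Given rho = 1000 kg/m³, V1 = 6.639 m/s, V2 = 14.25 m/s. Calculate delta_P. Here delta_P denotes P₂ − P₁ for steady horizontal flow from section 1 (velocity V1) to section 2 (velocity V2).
Formula: \Delta P = \frac{1}{2} \rho (V_1^2 - V_2^2)
delta_P = 0.5·1000·(6.639² − 14.25²)/1000 = -79.49 kPa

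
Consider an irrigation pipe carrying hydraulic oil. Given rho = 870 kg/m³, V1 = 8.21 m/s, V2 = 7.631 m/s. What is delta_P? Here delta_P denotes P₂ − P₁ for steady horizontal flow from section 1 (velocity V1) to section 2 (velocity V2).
Formula: \Delta P = \frac{1}{2} \rho (V_1^2 - V_2^2)
delta_P = 0.5·870·(8.21² − 7.631²)/1000 = 3.99 kPa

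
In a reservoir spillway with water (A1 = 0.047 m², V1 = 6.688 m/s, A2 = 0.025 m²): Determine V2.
Formula: V_2 = \frac{A_1 V_1}{A_2}
V2 = 0.047·6.688/0.025 = 12.57 m/s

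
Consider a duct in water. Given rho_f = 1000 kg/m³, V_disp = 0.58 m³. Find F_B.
Formula: F_B = \rho_f g V_{disp}
F_B = 1000·9.81·0.58 = 5690 N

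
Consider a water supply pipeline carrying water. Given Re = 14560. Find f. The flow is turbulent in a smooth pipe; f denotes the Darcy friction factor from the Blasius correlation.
Formula: f = \frac{0.316}{Re^{0.25}}
f = 0.316/14560^0.25 = 0.02877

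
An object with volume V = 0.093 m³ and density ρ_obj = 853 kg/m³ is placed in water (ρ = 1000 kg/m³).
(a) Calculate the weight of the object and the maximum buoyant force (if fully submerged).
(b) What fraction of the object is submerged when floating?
(a) W=rho_obj*g*V=853*9.81*0.093=778.2 N; F_B(max)=rho*g*V=1000*9.81*0.093=912.3 N
(b) Floating fraction=rho_obj/rho=853/1000=0.853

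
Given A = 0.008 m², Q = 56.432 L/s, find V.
Formula: Q = A V
Substituting knowns: 56.432 = 0.008·V·1000
Solving for V: V = (56.432/1000)/0.008 = 7.054 m/s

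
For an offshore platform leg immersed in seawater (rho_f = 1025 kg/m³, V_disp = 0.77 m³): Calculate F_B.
Formula: F_B = \rho_f g V_{disp}
F_B = 1025·9.81·0.77 = 7743 N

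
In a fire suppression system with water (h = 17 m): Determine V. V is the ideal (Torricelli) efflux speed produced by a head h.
Formula: V = \sqrt{2 g h}
V = √(2·9.81·17) = 18.26 m/s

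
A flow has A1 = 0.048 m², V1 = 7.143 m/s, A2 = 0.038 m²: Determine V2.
Formula: V_2 = \frac{A_1 V_1}{A_2}
V2 = 0.048·7.143/0.038 = 9.023 m/s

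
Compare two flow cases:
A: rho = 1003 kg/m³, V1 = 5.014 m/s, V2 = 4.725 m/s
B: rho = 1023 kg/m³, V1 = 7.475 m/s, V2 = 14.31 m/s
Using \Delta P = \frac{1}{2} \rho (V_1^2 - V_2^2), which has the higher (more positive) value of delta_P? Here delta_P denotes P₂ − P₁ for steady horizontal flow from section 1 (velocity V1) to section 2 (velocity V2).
delta_P(A) = 1.412 kPa, delta_P(B) = -76.16 kPa. Answer: A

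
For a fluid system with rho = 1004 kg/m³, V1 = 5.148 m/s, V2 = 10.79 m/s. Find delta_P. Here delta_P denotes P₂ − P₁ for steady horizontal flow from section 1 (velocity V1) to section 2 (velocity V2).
Formula: \Delta P = \frac{1}{2} \rho (V_1^2 - V_2^2)
delta_P = 0.5·1004·(5.148² − 10.79²)/1000 = -45.14 kPa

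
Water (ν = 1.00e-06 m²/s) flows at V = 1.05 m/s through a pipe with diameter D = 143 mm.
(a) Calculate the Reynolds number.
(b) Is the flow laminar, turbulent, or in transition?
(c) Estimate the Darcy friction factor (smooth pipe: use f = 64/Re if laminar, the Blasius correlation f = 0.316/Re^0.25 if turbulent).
(a) Re = V·D/ν = 1.05·0.143/1.00e-06 = 150150
(b) Flow regime: turbulent (Re > 4000)
(c) Friction factor: f = 0.316/Re^0.25 = 0.316/150150^0.25 = 0.01605 (Blasius is strictly valid for Re ≲ 1e5; used here as the smooth-pipe estimate the problem specifies)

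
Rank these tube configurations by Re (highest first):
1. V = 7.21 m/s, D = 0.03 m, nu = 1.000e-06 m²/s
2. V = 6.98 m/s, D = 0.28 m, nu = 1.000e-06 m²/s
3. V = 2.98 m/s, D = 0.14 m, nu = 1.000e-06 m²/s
Case 1: Re = 216300
Case 2: Re = 1.954e+06
Case 3: Re = 417200
Ranking (highest first): 2, 3, 1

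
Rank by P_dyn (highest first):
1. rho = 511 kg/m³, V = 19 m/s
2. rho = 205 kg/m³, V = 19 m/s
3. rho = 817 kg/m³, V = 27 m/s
Case 1: P_dyn = 92.24 kPa
Case 2: P_dyn = 37 kPa
Case 3: P_dyn = 297.8 kPa
Ranking (highest first): 3, 1, 2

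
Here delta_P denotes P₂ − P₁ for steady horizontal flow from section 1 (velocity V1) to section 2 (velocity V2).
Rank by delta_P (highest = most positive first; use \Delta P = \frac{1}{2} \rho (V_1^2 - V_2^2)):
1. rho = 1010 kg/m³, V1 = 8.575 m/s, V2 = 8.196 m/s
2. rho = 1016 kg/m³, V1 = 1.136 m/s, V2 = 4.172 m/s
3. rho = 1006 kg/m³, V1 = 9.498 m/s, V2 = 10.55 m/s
Case 1: delta_P = 3.21 kPa
Case 2: delta_P = -8.186 kPa
Case 3: delta_P = -10.61 kPa
Ranking (highest first): 1, 2, 3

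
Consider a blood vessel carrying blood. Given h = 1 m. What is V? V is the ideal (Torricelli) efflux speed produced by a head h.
Formula: V = \sqrt{2 g h}
V = √(2·9.81·1) = 4.429 m/s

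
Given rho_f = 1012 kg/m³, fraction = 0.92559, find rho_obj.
Formula: f_{sub} = \frac{\rho_{obj}}{\rho_f}
Substituting knowns: 0.92559 = rho_obj/1012
Solving for rho_obj: rho_obj = 0.92559·1012 = 936.7 kg/m³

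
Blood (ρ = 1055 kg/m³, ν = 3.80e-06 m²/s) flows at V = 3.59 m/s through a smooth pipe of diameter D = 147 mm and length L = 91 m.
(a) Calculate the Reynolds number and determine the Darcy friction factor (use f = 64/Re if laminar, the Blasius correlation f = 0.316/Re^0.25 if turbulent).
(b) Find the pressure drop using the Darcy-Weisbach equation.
(a) Re = V·D/ν = 3.59·0.147/3.80e-06 = 138880 → turbulent (Re > 4000); f = 0.316/Re^0.25 = 0.316/138880^0.25 = 0.016369 (Blasius is strictly valid for Re ≲ 1e5; used here as the smooth-pipe estimate the problem specifies)
(b) Darcy-Weisbach: ΔP = f·(L/D)·½ρV²/1000 = 0.016369·(91/0.147)·½·1055·3.59²/1000 = 68.89 kPa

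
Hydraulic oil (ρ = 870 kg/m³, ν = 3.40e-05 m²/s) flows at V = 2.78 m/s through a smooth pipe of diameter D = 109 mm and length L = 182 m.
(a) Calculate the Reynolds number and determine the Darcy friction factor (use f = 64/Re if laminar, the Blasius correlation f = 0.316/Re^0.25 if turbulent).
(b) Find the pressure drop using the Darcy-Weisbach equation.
(a) Re = V·D/ν = 2.78·0.109/3.40e-05 = 8912.4 → turbulent (Re > 4000); f = 0.316/Re^0.25 = 0.316/8912.4^0.25 = 0.032523
(b) Darcy-Weisbach: ΔP = f·(L/D)·½ρV²/1000 = 0.032523·(182/0.109)·½·870·2.78²/1000 = 182.6 kPa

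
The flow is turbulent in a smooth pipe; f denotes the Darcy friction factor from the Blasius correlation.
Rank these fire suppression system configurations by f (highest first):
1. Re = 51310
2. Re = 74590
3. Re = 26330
Case 1: f = 0.021
Case 2: f = 0.01912
Case 3: f = 0.02481
Ranking (highest first): 3, 1, 2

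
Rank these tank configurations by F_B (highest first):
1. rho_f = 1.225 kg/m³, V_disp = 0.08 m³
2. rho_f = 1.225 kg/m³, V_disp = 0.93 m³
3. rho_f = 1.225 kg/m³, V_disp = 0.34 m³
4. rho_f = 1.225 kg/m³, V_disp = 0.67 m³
Case 1: F_B = 0.9614 N
Case 2: F_B = 11.18 N
Case 3: F_B = 4.086 N
Case 4: F_B = 8.052 N
Ranking (highest first): 2, 4, 3, 1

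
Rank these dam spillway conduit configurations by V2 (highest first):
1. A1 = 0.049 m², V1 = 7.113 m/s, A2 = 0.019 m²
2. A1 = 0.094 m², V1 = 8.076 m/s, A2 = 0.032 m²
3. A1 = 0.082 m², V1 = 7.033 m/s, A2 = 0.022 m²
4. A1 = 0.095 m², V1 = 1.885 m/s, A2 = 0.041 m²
Case 1: V2 = 18.34 m/s
Case 2: V2 = 23.72 m/s
Case 3: V2 = 26.21 m/s
Case 4: V2 = 4.368 m/s
Ranking (highest first): 3, 2, 1, 4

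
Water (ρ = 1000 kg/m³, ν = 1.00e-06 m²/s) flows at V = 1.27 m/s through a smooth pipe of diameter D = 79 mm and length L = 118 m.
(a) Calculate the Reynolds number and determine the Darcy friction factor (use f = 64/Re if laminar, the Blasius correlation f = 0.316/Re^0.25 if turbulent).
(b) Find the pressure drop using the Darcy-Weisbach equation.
(a) Re = V·D/ν = 1.27·0.079/1.00e-06 = 100330 → turbulent (Re > 4000); f = 0.316/Re^0.25 = 0.316/100330^0.25 = 0.017755 (Blasius is strictly valid for Re ≲ 1e5; used here as the smooth-pipe estimate the problem specifies)
(b) Darcy-Weisbach: ΔP = f·(L/D)·½ρV²/1000 = 0.017755·(118/0.079)·½·1000·1.27²/1000 = 21.39 kPa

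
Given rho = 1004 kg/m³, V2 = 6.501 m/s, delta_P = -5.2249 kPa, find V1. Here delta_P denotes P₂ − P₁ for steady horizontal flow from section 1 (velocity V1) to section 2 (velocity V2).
Formula: \Delta P = \frac{1}{2} \rho (V_1^2 - V_2^2)
Substituting knowns: -5.2249 = 0.5·1004·(V1² − 6.501²)/1000
Solving for V1: V1 = √(6.501² + 2·(-5.2249·1000)/1004) = 5.644 m/s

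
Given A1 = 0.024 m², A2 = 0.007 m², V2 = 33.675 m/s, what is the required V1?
Formula: V_2 = \frac{A_1 V_1}{A_2}
Substituting knowns: 33.675 = 0.024·V1/0.007
Solving for V1: V1 = 33.675·0.007/0.024 = 9.822 m/s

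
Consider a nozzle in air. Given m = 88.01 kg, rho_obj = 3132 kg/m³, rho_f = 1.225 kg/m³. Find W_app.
Formula: W_{app} = mg\left(1 - \frac{\rho_f}{\rho_{obj}}\right)
W_app = 88.01·9.81·(1 − 1.225/3132) = 863 N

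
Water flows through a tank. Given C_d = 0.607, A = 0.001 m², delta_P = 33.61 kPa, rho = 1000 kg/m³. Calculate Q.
Formula: Q = C_d A \sqrt{\frac{2 \Delta P}{\rho}}
Q = 0.607·0.001·√(2·(33.61·1000)/1000)·1000 = 4.977 L/s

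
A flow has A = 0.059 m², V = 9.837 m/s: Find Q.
Formula: Q = A V
Q = 0.059·9.837·1000 = 580.4 L/s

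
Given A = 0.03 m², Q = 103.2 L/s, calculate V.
Formula: Q = A V
Substituting knowns: 103.2 = 0.03·V·1000
Solving for V: V = (103.2/1000)/0.03 = 3.44 m/s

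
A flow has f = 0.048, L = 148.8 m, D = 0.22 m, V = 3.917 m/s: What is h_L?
Formula: h_L = f \frac{L}{D} \frac{V^2}{2g}
h_L = 0.048·(148.8/0.22)·3.917²/(2·9.81) = 25.39 m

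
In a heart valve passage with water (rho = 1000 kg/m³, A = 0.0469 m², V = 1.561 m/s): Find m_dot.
Formula: \dot{m} = \rho A V
m_dot = 1000·0.0469·1.561 = 73.21 kg/s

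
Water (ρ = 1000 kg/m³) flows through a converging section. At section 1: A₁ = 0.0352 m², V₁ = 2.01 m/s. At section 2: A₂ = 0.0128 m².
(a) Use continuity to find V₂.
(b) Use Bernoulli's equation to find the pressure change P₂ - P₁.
(a) Continuity: A₁V₁=A₂V₂ -> V₂=A₁V₁/A₂=0.0352*2.01/0.0128=5.53 m/s
(b) Bernoulli: P₂-P₁=0.5*rho*(V₁^2-V₂^2)/1000=0.5*1000*(2.01^2-5.53^2)/1000=-13.27 kPa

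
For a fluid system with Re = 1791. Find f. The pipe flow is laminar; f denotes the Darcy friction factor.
Formula: f = \frac{64}{Re}
f = 64/1791 = 0.03573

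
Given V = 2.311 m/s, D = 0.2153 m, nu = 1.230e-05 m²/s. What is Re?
Formula: Re = \frac{V D}{\nu}
Re = 2.311·0.2153/1.230e-05 = 40452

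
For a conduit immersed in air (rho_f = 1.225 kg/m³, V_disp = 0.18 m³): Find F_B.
Formula: F_B = \rho_f g V_{disp}
F_B = 1.225·9.81·0.18 = 2.163 N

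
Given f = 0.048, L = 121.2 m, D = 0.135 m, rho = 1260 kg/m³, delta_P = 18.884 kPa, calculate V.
Formula: \Delta P = f \frac{L}{D} \frac{\rho V^2}{2}
Substituting knowns: 18.884 = 0.048·(121.2/0.135)·0.5·1260·V²/1000
Solving for V: V = √((18.884·1000)/(0.048·(121.2/0.135)·0.5·1260)) = 0.834 m/s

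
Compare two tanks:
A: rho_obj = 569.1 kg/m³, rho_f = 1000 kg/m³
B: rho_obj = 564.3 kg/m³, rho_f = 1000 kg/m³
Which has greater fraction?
fraction(A) = 0.5691, fraction(B) = 0.5643. Answer: A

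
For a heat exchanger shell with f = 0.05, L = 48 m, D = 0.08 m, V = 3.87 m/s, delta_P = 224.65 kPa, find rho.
Formula: \Delta P = f \frac{L}{D} \frac{\rho V^2}{2}
Substituting knowns: 224.65 = 0.05·(48/0.08)·0.5·rho·3.87²/1000
Solving for rho: rho = (224.65·1000)/(0.05·(48/0.08)·0.5·3.87²) = 1000 kg/m³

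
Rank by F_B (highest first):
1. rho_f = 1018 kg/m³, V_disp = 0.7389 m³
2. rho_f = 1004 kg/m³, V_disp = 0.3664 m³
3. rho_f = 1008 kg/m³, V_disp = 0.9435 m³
Case 1: F_B = 7379 N
Case 2: F_B = 3609 N
Case 3: F_B = 9330 N
Ranking (highest first): 3, 1, 2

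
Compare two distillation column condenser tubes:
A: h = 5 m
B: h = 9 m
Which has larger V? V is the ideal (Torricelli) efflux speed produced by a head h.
V(A) = 9.905 m/s, V(B) = 13.29 m/s. Answer: B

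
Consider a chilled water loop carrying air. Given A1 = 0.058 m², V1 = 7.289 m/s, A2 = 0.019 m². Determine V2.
Formula: V_2 = \frac{A_1 V_1}{A_2}
V2 = 0.058·7.289/0.019 = 22.25 m/s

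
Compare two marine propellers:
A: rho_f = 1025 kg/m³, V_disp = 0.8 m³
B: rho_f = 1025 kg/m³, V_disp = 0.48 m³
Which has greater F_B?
F_B(A) = 8044 N, F_B(B) = 4827 N. Answer: A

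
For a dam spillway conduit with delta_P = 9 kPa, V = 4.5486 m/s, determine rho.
Formula: V = \sqrt{\frac{2 \Delta P}{\rho}}
Substituting knowns: 4.5486 = √(2·(9·1000)/rho)
Solving for rho: rho = 2·(9·1000)/4.5486² = 870 kg/m³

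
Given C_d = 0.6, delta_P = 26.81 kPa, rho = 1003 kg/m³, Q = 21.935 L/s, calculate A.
Formula: Q = C_d A \sqrt{\frac{2 \Delta P}{\rho}}
Substituting knowns: 21.935 = 0.6·A·√(2·(26.81·1000)/1003)·1000
Solving for A: A = (21.935/1000)/(0.6·√(2·(26.81·1000)/1003)) = 0.005 m²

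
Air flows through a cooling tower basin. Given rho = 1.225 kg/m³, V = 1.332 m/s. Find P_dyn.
Formula: P_{dyn} = \frac{1}{2} \rho V^2
P_dyn = 0.5·1.225·1.332²/1000 = 0.001087 kPa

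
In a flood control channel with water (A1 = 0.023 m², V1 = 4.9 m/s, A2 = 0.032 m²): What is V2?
Formula: V_2 = \frac{A_1 V_1}{A_2}
V2 = 0.023·4.9/0.032 = 3.522 m/s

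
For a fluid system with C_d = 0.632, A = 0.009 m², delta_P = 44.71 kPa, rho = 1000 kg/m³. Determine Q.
Formula: Q = C_d A \sqrt{\frac{2 \Delta P}{\rho}}
Q = 0.632·0.009·√(2·(44.71·1000)/1000)·1000 = 53.79 L/s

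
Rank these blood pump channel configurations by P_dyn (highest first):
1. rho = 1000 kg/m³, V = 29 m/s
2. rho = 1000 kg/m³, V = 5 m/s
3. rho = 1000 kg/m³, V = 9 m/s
Case 1: P_dyn = 420.5 kPa
Case 2: P_dyn = 12.5 kPa
Case 3: P_dyn = 40.5 kPa
Ranking (highest first): 1, 3, 2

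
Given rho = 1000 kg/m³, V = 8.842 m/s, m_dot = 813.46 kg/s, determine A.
Formula: \dot{m} = \rho A V
Substituting knowns: 813.46 = 1000·A·8.842
Solving for A: A = 813.46/(1000·8.842) = 0.092 m²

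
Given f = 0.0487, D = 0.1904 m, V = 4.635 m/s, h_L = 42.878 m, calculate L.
Formula: h_L = f \frac{L}{D} \frac{V^2}{2g}
Substituting knowns: 42.878 = 0.0487·(L/0.1904)·4.635²/(2·9.81)
Solving for L: L = 42.878·2·9.81·0.1904/(0.0487·4.635²) = 153.1 m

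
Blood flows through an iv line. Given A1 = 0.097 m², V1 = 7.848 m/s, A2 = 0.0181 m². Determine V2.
Formula: V_2 = \frac{A_1 V_1}{A_2}
V2 = 0.097·7.848/0.0181 = 42.06 m/s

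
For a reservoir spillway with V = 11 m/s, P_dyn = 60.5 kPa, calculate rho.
Formula: P_{dyn} = \frac{1}{2} \rho V^2
Substituting knowns: 60.5 = 0.5·rho·11²/1000
Solving for rho: rho = 2·(60.5·1000)/11² = 1000 kg/m³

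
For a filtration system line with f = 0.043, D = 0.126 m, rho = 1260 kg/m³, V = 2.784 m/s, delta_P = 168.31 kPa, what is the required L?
Formula: \Delta P = f \frac{L}{D} \frac{\rho V^2}{2}
Substituting knowns: 168.31 = 0.043·(L/0.126)·0.5·1260·2.784²/1000
Solving for L: L = (168.31·1000)·0.126/(0.043·0.5·1260·2.784²) = 101 m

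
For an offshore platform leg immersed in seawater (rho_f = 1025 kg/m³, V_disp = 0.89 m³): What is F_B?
Formula: F_B = \rho_f g V_{disp}
F_B = 1025·9.81·0.89 = 8949 N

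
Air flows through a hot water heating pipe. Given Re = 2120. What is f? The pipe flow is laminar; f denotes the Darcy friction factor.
Formula: f = \frac{64}{Re}
f = 64/2120 = 0.03019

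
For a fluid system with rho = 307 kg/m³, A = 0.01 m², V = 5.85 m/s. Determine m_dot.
Formula: \dot{m} = \rho A V
m_dot = 307·0.01·5.85 = 17.96 kg/s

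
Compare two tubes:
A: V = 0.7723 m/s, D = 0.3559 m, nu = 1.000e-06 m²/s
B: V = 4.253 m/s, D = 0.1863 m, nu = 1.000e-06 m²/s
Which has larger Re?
Re(A) = 274862, Re(B) = 792334. Answer: B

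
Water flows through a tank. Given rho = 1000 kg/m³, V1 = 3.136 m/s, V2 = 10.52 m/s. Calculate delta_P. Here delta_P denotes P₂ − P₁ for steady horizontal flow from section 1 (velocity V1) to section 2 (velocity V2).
Formula: \Delta P = \frac{1}{2} \rho (V_1^2 - V_2^2)
delta_P = 0.5·1000·(3.136² − 10.52²)/1000 = -50.42 kPa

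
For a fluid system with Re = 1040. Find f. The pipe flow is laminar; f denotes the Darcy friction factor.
Formula: f = \frac{64}{Re}
f = 64/1040 = 0.06154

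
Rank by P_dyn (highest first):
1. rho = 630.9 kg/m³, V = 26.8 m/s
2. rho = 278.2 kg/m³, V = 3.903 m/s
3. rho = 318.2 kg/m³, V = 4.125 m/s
Case 1: P_dyn = 226.6 kPa
Case 2: P_dyn = 2.119 kPa
Case 3: P_dyn = 2.707 kPa
Ranking (highest first): 1, 3, 2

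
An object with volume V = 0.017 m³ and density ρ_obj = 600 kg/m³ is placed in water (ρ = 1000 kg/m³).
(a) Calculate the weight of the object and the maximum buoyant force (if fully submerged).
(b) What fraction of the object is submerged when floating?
(a) W=rho_obj*g*V=600*9.81*0.017=100.1 N; F_B(max)=rho*g*V=1000*9.81*0.017=166.8 N
(b) Floating fraction=rho_obj/rho=600/1000=0.600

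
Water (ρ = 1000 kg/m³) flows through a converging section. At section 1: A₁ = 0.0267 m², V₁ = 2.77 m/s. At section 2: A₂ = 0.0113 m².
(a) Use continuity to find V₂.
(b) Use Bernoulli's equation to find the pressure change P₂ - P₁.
(a) Continuity: A₁V₁=A₂V₂ -> V₂=A₁V₁/A₂=0.0267*2.77/0.0113=6.55 m/s
(b) Bernoulli: P₂-P₁=0.5*rho*(V₁^2-V₂^2)/1000=0.5*1000*(2.77^2-6.55^2)/1000=-17.61 kPa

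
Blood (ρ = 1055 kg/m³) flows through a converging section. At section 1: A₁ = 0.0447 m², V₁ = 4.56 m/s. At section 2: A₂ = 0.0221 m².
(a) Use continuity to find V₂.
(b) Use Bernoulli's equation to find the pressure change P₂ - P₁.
(a) Continuity: A₁V₁=A₂V₂ -> V₂=A₁V₁/A₂=0.0447*4.56/0.0221=9.22 m/s
(b) Bernoulli: P₂-P₁=0.5*rho*(V₁^2-V₂^2)/1000=0.5*1055*(4.56^2-9.22^2)/1000=-33.87 kPa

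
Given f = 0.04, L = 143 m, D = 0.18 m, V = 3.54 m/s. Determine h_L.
Formula: h_L = f \frac{L}{D} \frac{V^2}{2g}
h_L = 0.04·(143/0.18)·3.54²/(2·9.81) = 20.3 m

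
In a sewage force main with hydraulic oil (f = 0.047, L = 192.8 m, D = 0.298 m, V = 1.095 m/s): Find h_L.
Formula: h_L = f \frac{L}{D} \frac{V^2}{2g}
h_L = 0.047·(192.8/0.298)·1.095²/(2·9.81) = 1.858 m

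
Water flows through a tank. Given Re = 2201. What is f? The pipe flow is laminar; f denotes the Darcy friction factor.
Formula: f = \frac{64}{Re}
f = 64/2201 = 0.02908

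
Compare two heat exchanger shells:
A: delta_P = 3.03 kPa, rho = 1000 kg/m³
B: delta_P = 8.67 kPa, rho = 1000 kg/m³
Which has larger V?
V(A) = 2.462 m/s, V(B) = 4.164 m/s. Answer: B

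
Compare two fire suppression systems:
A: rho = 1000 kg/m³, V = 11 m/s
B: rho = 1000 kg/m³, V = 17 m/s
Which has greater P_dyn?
P_dyn(A) = 60.5 kPa, P_dyn(B) = 144.5 kPa. Answer: B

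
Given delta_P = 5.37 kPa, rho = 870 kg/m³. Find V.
Formula: V = \sqrt{\frac{2 \Delta P}{\rho}}
V = √(2·(5.37·1000)/870) = 3.514 m/s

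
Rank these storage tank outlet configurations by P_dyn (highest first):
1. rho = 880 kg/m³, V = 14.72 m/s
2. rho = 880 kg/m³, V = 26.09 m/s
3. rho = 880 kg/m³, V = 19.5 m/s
Case 1: P_dyn = 95.34 kPa
Case 2: P_dyn = 299.5 kPa
Case 3: P_dyn = 167.3 kPa
Ranking (highest first): 2, 3, 1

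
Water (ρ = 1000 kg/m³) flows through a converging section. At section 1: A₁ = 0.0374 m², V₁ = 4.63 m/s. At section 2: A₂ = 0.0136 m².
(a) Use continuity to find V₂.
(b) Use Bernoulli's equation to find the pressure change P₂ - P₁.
(a) Continuity: A₁V₁=A₂V₂ -> V₂=A₁V₁/A₂=0.0374*4.63/0.0136=12.73 m/s
(b) Bernoulli: P₂-P₁=0.5*rho*(V₁^2-V₂^2)/1000=0.5*1000*(4.63^2-12.73^2)/1000=-70.31 kPa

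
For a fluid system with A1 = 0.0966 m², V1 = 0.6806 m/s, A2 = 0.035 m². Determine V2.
Formula: V_2 = \frac{A_1 V_1}{A_2}
V2 = 0.0966·0.6806/0.035 = 1.878 m/s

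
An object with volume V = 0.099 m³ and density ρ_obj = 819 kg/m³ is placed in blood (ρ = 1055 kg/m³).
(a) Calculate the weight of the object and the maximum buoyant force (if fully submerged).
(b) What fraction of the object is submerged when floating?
(a) W=rho_obj*g*V=819*9.81*0.099=795.4 N; F_B(max)=rho*g*V=1055*9.81*0.099=1024.6 N
(b) Floating fraction=rho_obj/rho=819/1055=0.776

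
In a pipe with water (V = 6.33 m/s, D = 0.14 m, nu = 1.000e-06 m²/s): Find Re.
Formula: Re = \frac{V D}{\nu}
Re = 6.33·0.14/1.000e-06 = 886200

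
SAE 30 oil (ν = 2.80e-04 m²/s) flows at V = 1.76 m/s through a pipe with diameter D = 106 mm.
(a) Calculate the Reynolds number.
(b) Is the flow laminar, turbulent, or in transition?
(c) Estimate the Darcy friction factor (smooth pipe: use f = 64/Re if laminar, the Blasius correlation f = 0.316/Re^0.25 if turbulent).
(a) Re = V·D/ν = 1.76·0.106/2.80e-04 = 666.29
(b) Flow regime: laminar (Re < 2300)
(c) Friction factor: f = 64/Re = 64/666.29 = 0.09605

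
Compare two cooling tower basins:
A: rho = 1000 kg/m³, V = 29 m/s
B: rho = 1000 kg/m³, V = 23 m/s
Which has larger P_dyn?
P_dyn(A) = 420.5 kPa, P_dyn(B) = 264.5 kPa. Answer: A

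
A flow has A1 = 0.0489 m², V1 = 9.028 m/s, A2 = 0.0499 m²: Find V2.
Formula: V_2 = \frac{A_1 V_1}{A_2}
V2 = 0.0489·9.028/0.0499 = 8.847 m/s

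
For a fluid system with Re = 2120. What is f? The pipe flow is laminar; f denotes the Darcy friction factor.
Formula: f = \frac{64}{Re}
f = 64/2120 = 0.03019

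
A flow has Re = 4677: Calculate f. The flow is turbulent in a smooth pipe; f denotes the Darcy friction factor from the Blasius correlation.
Formula: f = \frac{0.316}{Re^{0.25}}
f = 0.316/4677^0.25 = 0.03821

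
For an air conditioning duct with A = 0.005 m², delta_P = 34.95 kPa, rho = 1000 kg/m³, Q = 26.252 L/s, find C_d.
Formula: Q = C_d A \sqrt{\frac{2 \Delta P}{\rho}}
Substituting knowns: 26.252 = C_d·0.005·√(2·(34.95·1000)/1000)·1000
Solving for C_d: C_d = (26.252/1000)/(0.005·√(2·(34.95·1000)/1000)) = 0.628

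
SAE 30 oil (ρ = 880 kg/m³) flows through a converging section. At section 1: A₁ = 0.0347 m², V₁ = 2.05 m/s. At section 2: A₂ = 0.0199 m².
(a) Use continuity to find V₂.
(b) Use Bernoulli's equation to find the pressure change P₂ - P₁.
(a) Continuity: A₁V₁=A₂V₂ -> V₂=A₁V₁/A₂=0.0347*2.05/0.0199=3.57 m/s
(b) Bernoulli: P₂-P₁=0.5*rho*(V₁^2-V₂^2)/1000=0.5*880*(2.05^2-3.57^2)/1000=-3.759 kPa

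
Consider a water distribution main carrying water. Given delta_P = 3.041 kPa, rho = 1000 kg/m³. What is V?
Formula: V = \sqrt{\frac{2 \Delta P}{\rho}}
V = √(2·(3.041·1000)/1000) = 2.466 m/s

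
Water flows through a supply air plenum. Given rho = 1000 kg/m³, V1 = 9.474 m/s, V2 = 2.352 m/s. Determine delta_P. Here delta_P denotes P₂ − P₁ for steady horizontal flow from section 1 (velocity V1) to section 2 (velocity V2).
Formula: \Delta P = \frac{1}{2} \rho (V_1^2 - V_2^2)
delta_P = 0.5·1000·(9.474² − 2.352²)/1000 = 42.11 kPa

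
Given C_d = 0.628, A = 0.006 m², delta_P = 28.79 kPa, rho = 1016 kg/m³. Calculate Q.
Formula: Q = C_d A \sqrt{\frac{2 \Delta P}{\rho}}
Q = 0.628·0.006·√(2·(28.79·1000)/1016)·1000 = 28.37 L/s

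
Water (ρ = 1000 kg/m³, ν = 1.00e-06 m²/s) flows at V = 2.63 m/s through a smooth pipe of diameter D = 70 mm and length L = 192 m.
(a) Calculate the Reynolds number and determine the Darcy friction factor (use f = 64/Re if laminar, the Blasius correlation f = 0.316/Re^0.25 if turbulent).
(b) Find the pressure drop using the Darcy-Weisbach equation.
(a) Re = V·D/ν = 2.63·0.07/1.00e-06 = 184100 → turbulent (Re > 4000); f = 0.316/Re^0.25 = 0.316/184100^0.25 = 0.015255 (Blasius is strictly valid for Re ≲ 1e5; used here as the smooth-pipe estimate the problem specifies)
(b) Darcy-Weisbach: ΔP = f·(L/D)·½ρV²/1000 = 0.015255·(192/0.070)·½·1000·2.63²/1000 = 144.7 kPa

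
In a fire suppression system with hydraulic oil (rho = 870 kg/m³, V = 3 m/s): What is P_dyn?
Formula: P_{dyn} = \frac{1}{2} \rho V^2
P_dyn = 0.5·870·3²/1000 = 3.915 kPa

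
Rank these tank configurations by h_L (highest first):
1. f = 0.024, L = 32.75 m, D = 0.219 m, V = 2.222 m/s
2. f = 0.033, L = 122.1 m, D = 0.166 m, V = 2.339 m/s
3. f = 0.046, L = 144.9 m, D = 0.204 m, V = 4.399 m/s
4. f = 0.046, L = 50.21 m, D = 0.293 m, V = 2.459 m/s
Case 1: h_L = 0.9032 m
Case 2: h_L = 6.768 m
Case 3: h_L = 32.23 m
Case 4: h_L = 2.429 m
Ranking (highest first): 3, 2, 4, 1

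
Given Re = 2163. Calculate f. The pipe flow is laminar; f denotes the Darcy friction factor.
Formula: f = \frac{64}{Re}
f = 64/2163 = 0.02959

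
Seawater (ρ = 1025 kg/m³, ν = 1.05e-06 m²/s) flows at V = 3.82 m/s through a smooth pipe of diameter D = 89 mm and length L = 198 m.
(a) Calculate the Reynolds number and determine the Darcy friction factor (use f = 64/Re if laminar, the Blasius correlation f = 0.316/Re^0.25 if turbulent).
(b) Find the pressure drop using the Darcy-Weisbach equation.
(a) Re = V·D/ν = 3.82·0.089/1.05e-06 = 323790 → turbulent (Re > 4000); f = 0.316/Re^0.25 = 0.316/323790^0.25 = 0.013247 (Blasius is strictly valid for Re ≲ 1e5; used here as the smooth-pipe estimate the problem specifies)
(b) Darcy-Weisbach: ΔP = f·(L/D)·½ρV²/1000 = 0.013247·(198/0.089)·½·1025·3.82²/1000 = 220.4 kPa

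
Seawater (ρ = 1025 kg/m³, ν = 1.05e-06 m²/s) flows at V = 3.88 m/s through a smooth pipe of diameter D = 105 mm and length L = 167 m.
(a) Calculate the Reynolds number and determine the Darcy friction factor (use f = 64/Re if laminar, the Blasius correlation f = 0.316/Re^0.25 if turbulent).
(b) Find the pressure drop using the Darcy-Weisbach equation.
(a) Re = V·D/ν = 3.88·0.105/1.05e-06 = 388000 → turbulent (Re > 4000); f = 0.316/Re^0.25 = 0.316/388000^0.25 = 0.012661 (Blasius is strictly valid for Re ≲ 1e5; used here as the smooth-pipe estimate the problem specifies)
(b) Darcy-Weisbach: ΔP = f·(L/D)·½ρV²/1000 = 0.012661·(167/0.105)·½·1025·3.88²/1000 = 155.4 kPa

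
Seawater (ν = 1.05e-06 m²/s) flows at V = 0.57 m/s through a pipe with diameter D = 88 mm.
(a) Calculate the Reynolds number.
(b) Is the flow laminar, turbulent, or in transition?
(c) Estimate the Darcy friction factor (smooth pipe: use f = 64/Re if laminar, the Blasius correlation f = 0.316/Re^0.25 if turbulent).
(a) Re = V·D/ν = 0.57·0.088/1.05e-06 = 47771
(b) Flow regime: turbulent (Re > 4000)
(c) Friction factor: f = 0.316/Re^0.25 = 0.316/47771^0.25 = 0.02137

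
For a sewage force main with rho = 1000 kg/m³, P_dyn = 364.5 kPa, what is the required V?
Formula: P_{dyn} = \frac{1}{2} \rho V^2
Substituting knowns: 364.5 = 0.5·1000·V²/1000
Solving for V: V = √(2·(364.5·1000)/1000) = 27 m/s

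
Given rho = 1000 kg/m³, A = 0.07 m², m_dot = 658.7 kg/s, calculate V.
Formula: \dot{m} = \rho A V
Substituting knowns: 658.7 = 1000·0.07·V
Solving for V: V = 658.7/(1000·0.07) = 9.41 m/s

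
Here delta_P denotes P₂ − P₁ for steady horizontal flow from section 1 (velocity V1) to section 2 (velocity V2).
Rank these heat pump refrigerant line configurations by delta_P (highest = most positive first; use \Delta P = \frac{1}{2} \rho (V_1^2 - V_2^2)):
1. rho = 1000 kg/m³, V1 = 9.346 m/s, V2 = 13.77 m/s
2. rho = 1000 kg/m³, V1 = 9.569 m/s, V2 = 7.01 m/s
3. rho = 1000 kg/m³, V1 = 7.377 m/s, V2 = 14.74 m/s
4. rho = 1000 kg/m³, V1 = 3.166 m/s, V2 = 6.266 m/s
Case 1: delta_P = -51.13 kPa
Case 2: delta_P = 21.21 kPa
Case 3: delta_P = -81.42 kPa
Case 4: delta_P = -14.62 kPa
Ranking (highest first): 2, 4, 1, 3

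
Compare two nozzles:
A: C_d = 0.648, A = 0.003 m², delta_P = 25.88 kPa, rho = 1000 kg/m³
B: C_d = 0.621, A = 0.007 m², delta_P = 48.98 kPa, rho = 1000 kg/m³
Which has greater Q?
Q(A) = 13.99 L/s, Q(B) = 43.02 L/s. Answer: B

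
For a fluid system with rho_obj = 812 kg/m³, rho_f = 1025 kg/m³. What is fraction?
Formula: f_{sub} = \frac{\rho_{obj}}{\rho_f}
fraction = 812/1025 = 0.7922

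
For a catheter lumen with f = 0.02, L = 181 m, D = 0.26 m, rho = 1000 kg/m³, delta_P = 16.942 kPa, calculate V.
Formula: \Delta P = f \frac{L}{D} \frac{\rho V^2}{2}
Substituting knowns: 16.942 = 0.02·(181/0.26)·0.5·1000·V²/1000
Solving for V: V = √((16.942·1000)/(0.02·(181/0.26)·0.5·1000)) = 1.56 m/s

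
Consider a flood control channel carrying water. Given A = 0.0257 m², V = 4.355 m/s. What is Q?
Formula: Q = A V
Q = 0.0257·4.355·1000 = 111.9 L/s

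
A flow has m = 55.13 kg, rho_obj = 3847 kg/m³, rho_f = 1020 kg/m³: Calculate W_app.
Formula: W_{app} = mg\left(1 - \frac{\rho_f}{\rho_{obj}}\right)
W_app = 55.13·9.81·(1 − 1020/3847) = 397.4 N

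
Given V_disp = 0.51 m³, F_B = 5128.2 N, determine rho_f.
Formula: F_B = \rho_f g V_{disp}
Substituting knowns: 5128.2 = rho_f·9.81·0.51
Solving for rho_f: rho_f = 5128.2/(9.81·0.51) = 1025 kg/m³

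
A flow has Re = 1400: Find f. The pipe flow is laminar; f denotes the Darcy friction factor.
Formula: f = \frac{64}{Re}
f = 64/1400 = 0.04571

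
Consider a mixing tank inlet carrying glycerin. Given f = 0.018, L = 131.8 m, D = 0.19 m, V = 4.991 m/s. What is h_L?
Formula: h_L = f \frac{L}{D} \frac{V^2}{2g}
h_L = 0.018·(131.8/0.19)·4.991²/(2·9.81) = 15.85 m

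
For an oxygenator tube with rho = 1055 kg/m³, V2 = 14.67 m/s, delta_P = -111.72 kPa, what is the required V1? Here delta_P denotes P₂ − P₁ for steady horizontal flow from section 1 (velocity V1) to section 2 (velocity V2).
Formula: \Delta P = \frac{1}{2} \rho (V_1^2 - V_2^2)
Substituting knowns: -111.72 = 0.5·1055·(V1² − 14.67²)/1000
Solving for V1: V1 = √(14.67² + 2·(-111.72·1000)/1055) = 1.849 m/s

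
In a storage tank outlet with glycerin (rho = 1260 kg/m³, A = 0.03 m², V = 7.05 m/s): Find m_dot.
Formula: \dot{m} = \rho A V
m_dot = 1260·0.03·7.05 = 266.5 kg/s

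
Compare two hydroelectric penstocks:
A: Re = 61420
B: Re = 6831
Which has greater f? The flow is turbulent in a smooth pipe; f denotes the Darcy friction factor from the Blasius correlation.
f(A) = 0.02007, f(B) = 0.03476. Answer: B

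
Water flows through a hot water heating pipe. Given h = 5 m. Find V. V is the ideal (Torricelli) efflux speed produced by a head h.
Formula: V = \sqrt{2 g h}
V = √(2·9.81·5) = 9.905 m/s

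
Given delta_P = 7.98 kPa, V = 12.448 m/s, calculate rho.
Formula: V = \sqrt{\frac{2 \Delta P}{\rho}}
Substituting knowns: 12.448 = √(2·(7.98·1000)/rho)
Solving for rho: rho = 2·(7.98·1000)/12.448² = 103 kg/m³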